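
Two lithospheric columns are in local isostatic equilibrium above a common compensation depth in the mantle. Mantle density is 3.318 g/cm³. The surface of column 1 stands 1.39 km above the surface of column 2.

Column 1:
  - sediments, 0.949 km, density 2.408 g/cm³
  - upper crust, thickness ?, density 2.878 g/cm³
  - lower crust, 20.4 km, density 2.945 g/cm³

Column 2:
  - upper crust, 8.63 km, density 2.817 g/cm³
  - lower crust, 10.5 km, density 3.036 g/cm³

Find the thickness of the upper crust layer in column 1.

Take the compensation level at the base of the deeper column (depth z_c below the surface of column 1) and equate Σ ρ_i t_i down to z_c; mantle fills any gap and the z_c terms cancel.
Column 1: 0.949×2.408 + x×2.878 + 20.4×2.945 + (z_c − 21.349 − x)×3.318
Column 2: 1.39×0 + 8.63×2.817 + 10.5×3.036 + (z_c − 1.39 − 19.13)×3.318
The z_c×3.318 term appears on both sides and cancels. Collect the known terms of each column as K = Σ(ρt)_known − 3.318 × (depth of known layers): K_1 = 62.363192 − 3.318×21.349 = −8.47279; K_2 = 56.18871 − 3.318×(1.39 + 19.13) = −11.89665.
Balance: K_1 − x×(3.318 − 2.878) = K_2, so x = (K_1 − K_2)/(3.318 − 2.878) = 3.42386/0.44 = 7.78 km.

7.78 km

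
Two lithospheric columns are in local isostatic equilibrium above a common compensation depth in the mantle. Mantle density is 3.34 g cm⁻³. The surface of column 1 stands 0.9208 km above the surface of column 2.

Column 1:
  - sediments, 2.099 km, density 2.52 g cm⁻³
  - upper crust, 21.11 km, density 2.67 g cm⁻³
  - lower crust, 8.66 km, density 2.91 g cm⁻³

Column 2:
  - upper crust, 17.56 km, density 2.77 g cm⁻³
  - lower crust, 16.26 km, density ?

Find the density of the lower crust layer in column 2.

Take the compensation level at the base of the deeper column (depth z_c below the surface of column 1) and equate Σ ρ_i t_i down to z_c; mantle fills any gap and the z_c terms cancel.
Column 1: 2.099×2.52 + 21.11×2.67 + 8.66×2.91 + (z_c − 31.869)×3.34
Column 2: 0.9208×0 + 17.56×2.77 + 16.26×ρ + (z_c − 0.9208 − 33.82)×3.34
The z_c×3.34 term appears on both sides and cancels. Collect the known terms of each column as K = Σ(ρt)_known − 3.34 × (depth of known layers): K_1 = 86.85378 − 3.34×31.869 = −19.58868; K_2 = 48.6412 − 3.34×(0.9208 + 33.82) = −67.393072.
Balance: K_1 = K_2 + 16.26×ρ, so ρ = (K_1 − K_2)/16.26 = 47.8044/16.26 = 2.94 g cm⁻³.

2.94 g cm⁻³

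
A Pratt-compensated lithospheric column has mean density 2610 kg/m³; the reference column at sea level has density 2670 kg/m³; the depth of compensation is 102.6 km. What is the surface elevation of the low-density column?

2.36 km

ρ_ref D = ρ (D + h) → h = D (ρ_ref − ρ)/ρ.
h = 102.6 km × (2670 − 2610)/2610 = 2.36 km.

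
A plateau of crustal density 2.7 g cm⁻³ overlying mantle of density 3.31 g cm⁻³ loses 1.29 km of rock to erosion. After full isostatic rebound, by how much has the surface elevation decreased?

Rebound u = e ρ_c/ρ_m = 1.29 km × 2.7/3.31 = 1.052 km.
Net surface drop = e − u = 1.29 km − 1.052 km = e (ρ_m − ρ_c)/ρ_m = 0.238 km.

0.238 km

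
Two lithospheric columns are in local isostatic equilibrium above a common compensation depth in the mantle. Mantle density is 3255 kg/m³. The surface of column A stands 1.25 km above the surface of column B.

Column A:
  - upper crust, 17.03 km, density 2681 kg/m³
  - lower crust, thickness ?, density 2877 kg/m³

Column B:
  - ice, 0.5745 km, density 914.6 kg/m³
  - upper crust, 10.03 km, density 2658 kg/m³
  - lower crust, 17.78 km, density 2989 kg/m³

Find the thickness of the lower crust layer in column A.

16.8 km

Take the compensation level at the base of the deeper column (depth z_c below the surface of column A) and equate Σ ρ_i t_i down to z_c; mantle fills any gap and the z_c terms cancel.
Column A: 17.03×2681 + x×2877 + (z_c − 17.03 − x)×3255
Column B: 1.25×0 + 0.5745×914.6 + 10.03×2658 + 17.78×2989 + (z_c − 1.25 − 28.3845)×3255
The z_c×3255 term appears on both sides and cancels. Collect the known terms of each column as K = Σ(ρt)_known − 3255 × (depth of known layers): K_A = 45657.43 − 3255×17.03 = −9775.22; K_B = 80329.5977 − 3255×(1.25 + 28.3845) = −16130.6998.
Balance: K_A − x×(3255 − 2877) = K_B, so x = (K_A − K_B)/(3255 − 2877) = 6355.48/378 = 16.8 km.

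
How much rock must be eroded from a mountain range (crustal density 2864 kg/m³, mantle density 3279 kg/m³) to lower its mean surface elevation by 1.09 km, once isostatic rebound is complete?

Net drop Δ = e − u = e − e ρ_c/ρ_m = e (ρ_m − ρ_c)/ρ_m.
e = Δ ρ_m/(ρ_m − ρ_c) = 1.09 km × 3279/415 = 8.61 km.

8.61 km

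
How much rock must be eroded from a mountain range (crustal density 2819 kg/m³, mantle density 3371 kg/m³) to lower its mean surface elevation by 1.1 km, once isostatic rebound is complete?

6.72 km

Net drop Δ = e − u = e − e ρ_c/ρ_m = e (ρ_m − ρ_c)/ρ_m.
e = Δ ρ_m/(ρ_m − ρ_c) = 1.1 km × 3371/552 = 6.72 km.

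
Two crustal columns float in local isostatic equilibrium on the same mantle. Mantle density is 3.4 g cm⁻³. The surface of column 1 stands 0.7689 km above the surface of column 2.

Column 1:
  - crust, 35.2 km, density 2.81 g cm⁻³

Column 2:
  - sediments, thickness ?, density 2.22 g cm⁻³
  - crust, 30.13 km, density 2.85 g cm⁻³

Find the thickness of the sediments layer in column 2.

1.34 km

Take the compensation level at the base of the deeper column (depth z_c below the surface of column 1) and equate Σ ρ_i t_i down to z_c; mantle fills any gap and the z_c terms cancel.
Column 1: 35.2×2.81 + (z_c − 35.2)×3.4
Column 2: 0.7689×0 + x×2.22 + 30.13×2.85 + (z_c − 0.7689 − 30.13 − x)×3.4
The z_c×3.4 term appears on both sides and cancels. Collect the known terms of each column as K = Σ(ρt)_known − 3.4 × (depth of known layers): K_1 = 98.912 − 3.4×35.2 = −20.768; K_2 = 85.8705 − 3.4×(0.7689 + 30.13) = −19.18576.
Balance: K_1 = K_2 − x×(3.4 − 2.22), so x = (K_2 − K_1)/(3.4 − 2.22) = 1.58224/1.18 = 1.34 km.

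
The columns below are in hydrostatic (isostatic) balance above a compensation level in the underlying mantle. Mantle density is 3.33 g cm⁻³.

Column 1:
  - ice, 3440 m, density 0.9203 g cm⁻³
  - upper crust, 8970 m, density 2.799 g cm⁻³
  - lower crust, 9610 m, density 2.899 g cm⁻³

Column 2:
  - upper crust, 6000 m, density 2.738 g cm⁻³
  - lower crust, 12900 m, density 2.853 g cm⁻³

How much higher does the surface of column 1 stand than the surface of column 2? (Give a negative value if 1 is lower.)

For any compensation level in the mantle, the mantle terms cancel and isostasy reduces to e = (Σt_1 − Σt_2) − (Σ(ρt)_1 − Σ(ρt)_2) / ρ_m.
Σt_1 = 22020 m; Σt_2 = 18900 m; Σ(ρt)_1 = 56132.252; Σ(ρt)_2 = 53231.7 (in m·g cm⁻³).
e = (22020 − 18900) − (56132.252 − 53231.7) / 3.33 = 2250 m.

2250 m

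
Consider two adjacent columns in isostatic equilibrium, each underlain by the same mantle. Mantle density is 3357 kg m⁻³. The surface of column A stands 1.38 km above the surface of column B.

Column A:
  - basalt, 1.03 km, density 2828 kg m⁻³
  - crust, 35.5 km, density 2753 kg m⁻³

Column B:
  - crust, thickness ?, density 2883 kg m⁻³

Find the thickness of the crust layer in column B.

36.6 km

Take the compensation level at the base of the deeper column (depth z_c below the surface of column A) and equate Σ ρ_i t_i down to z_c; mantle fills any gap and the z_c terms cancel.
Column A: 1.03×2828 + 35.5×2753 + (z_c − 36.53)×3357
Column B: 1.38×0 + x×2883 + (z_c − 1.38 − 0 − x)×3357
The z_c×3357 term appears on both sides and cancels. Collect the known terms of each column as K = Σ(ρt)_known − 3357 × (depth of known layers): K_A = 100644.34 − 3357×36.53 = −21986.87; K_B = 0 − 3357×(1.38 + 0) = −4632.66.
Balance: K_A = K_B − x×(3357 − 2883), so x = (K_B − K_A)/(3357 − 2883) = 17354.2/474 = 36.6 km.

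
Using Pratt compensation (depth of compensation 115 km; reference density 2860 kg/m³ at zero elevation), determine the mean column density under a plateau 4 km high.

2760 kg/m³

Pratt balance: ρ_ref D = ρ (D + h).
ρ = ρ_ref D/(D + h) = 2860 × 115 km/(115 km + 4 km) = 2760 kg/m³.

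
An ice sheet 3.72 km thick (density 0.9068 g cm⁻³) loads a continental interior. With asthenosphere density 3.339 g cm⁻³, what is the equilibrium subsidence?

1.01 km

For local isostatic compensation: the ice load ρ_ice t is balanced by mantle displaced below, ρ_m s.
s = t ρ_ice / ρ_m = 3.72 km × 0.9068/3.339 = 1.01 km.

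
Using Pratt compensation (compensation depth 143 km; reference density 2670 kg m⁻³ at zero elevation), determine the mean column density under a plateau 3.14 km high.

Pratt balance: ρ_ref D = ρ (D + h).
ρ = ρ_ref D/(D + h) = 2670 × 143 km/(143 km + 3.14 km) = 2610 kg m⁻³.

2610 kg m⁻³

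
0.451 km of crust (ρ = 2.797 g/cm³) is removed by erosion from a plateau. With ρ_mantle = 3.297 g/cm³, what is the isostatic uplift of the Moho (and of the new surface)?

Unloading: uplift u = e ρ_c/ρ_m = 0.451 km × 2.797/3.297 = 0.383 km.

0.383 km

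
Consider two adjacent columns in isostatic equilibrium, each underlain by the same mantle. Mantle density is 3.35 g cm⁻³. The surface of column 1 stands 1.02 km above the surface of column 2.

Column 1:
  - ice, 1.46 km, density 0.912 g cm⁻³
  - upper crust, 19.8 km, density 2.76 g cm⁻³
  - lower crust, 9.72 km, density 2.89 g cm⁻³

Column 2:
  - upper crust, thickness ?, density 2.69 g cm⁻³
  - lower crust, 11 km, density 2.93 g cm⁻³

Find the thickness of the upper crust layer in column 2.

17.7 km

Take the compensation level at the base of the deeper column (depth z_c below the surface of column 1) and equate Σ ρ_i t_i down to z_c; mantle fills any gap and the z_c terms cancel.
Column 1: 1.46×0.912 + 19.8×2.76 + 9.72×2.89 + (z_c − 30.98)×3.35
Column 2: 1.02×0 + x×2.69 + 11×2.93 + (z_c − 1.02 − 11 − x)×3.35
The z_c×3.35 term appears on both sides and cancels. Collect the known terms of each column as K = Σ(ρt)_known − 3.35 × (depth of known layers): K_1 = 84.07032 − 3.35×30.98 = −19.71268; K_2 = 32.23 − 3.35×(1.02 + 11) = −8.037.
Balance: K_1 = K_2 − x×(3.35 − 2.69), so x = (K_2 − K_1)/(3.35 − 2.69) = 11.6757/0.66 = 17.7 km.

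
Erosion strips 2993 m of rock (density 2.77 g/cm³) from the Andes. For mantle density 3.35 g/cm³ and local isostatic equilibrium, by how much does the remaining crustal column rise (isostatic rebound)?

Unloading: uplift u = e ρ_c/ρ_m = 2993 m × 2.77/3.35 = 2470 m.

2470 m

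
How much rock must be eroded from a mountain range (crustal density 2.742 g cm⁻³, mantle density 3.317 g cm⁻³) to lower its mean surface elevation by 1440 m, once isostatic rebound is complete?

8310 m

Net drop Δ = e − u = e − e ρ_c/ρ_m = e (ρ_m − ρ_c)/ρ_m.
e = Δ ρ_m/(ρ_m − ρ_c) = 1440 m × 3.317/0.575 = 8310 m.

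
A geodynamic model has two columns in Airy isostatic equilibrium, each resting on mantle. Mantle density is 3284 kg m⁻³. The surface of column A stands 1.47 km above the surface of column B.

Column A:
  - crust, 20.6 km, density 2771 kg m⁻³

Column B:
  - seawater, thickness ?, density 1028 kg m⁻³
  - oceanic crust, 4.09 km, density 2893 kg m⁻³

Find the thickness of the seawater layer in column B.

Take the compensation level at the base of the deeper column (depth z_c below the surface of column A) and equate Σ ρ_i t_i down to z_c; mantle fills any gap and the z_c terms cancel.
Column A: 20.6×2771 + (z_c − 20.6)×3284
Column B: 1.47×0 + x×1028 + 4.09×2893 + (z_c − 1.47 − 4.09 − x)×3284
The z_c×3284 term appears on both sides and cancels. Collect the known terms of each column as K = Σ(ρt)_known − 3284 × (depth of known layers): K_A = 57082.6 − 3284×20.6 = −10567.8; K_B = 11832.37 − 3284×(1.47 + 4.09) = −6426.67.
Balance: K_A = K_B − x×(3284 − 1028), so x = (K_B − K_A)/(3284 − 1028) = 4141.13/2256 = 1.84 km.

1.84 km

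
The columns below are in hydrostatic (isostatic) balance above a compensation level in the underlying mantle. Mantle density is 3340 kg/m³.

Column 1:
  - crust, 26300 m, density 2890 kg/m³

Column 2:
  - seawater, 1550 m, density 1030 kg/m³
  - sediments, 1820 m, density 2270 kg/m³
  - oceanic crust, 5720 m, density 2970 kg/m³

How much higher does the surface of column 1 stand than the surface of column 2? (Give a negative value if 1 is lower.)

1250 m

For any compensation level in the mantle, the mantle terms cancel and isostasy reduces to e = (Σt_1 − Σt_2) − (Σ(ρt)_1 − Σ(ρt)_2) / ρ_m.
Σt_1 = 26300 m; Σt_2 = 9090 m; Σ(ρt)_1 = 76007000; Σ(ρt)_2 = 22716300 (in m·kg/m³).
e = (26300 − 9090) − (76007000 − 22716300) / 3340 = 1250 m.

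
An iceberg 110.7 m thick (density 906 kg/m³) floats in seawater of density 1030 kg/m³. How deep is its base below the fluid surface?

97.4 m

Draft d = t ρ_obj/ρ_fluid = 110.7 m × 906/1030 = 97.4 m.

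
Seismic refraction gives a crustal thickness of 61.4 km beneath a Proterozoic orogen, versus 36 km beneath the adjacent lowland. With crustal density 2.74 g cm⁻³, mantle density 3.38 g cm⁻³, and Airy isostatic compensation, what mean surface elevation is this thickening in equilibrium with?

Excess crust Δ = 61.4 km − 36 km = 25.4 km, split between elevation h and root r with h + r = Δ.
Airy balance ρ_c h = (ρ_m − ρ_c) r gives r = h ρ_c/(ρ_m − ρ_c), so h (1 + ρ_c/(ρ_m − ρ_c)) = Δ, i.e. h = Δ (ρ_m − ρ_c)/ρ_m.
h = 25.4 km × 0.64/3.38 = 4.81 km.

4.81 km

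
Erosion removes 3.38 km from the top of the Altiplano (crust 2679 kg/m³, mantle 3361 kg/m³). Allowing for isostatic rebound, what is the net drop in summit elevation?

0.686 km

Rebound u = e ρ_c/ρ_m = 3.38 km × 2679/3361 = 2.694 km.
Net surface drop = e − u = 3.38 km − 2.694 km = e (ρ_m − ρ_c)/ρ_m = 0.686 km.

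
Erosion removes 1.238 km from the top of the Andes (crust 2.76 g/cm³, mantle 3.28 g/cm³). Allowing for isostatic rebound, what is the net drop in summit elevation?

0.196 km

Rebound u = e ρ_c/ρ_m = 1.238 km × 2.76/3.28 = 1.042 km.
Net surface drop = e − u = 1.238 km − 1.042 km = e (ρ_m − ρ_c)/ρ_m = 0.196 km.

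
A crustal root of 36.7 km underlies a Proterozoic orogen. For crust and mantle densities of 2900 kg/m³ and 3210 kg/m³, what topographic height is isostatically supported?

Equating mass per unit area of the two columns: ρ_c h = (ρ_m − ρ_c) r.
h = r (ρ_m − ρ_c) / ρ_c = 36.7 km × (3210 − 2900) / 2900 = 3.92 km.

3.92 km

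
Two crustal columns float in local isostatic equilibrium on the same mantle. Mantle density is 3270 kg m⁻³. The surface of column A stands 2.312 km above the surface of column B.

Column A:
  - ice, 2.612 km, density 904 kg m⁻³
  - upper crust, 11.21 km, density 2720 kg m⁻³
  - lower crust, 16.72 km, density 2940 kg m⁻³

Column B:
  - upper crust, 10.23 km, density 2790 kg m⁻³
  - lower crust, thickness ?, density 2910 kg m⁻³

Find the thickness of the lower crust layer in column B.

Take the compensation level at the base of the deeper column (depth z_c below the surface of column A) and equate Σ ρ_i t_i down to z_c; mantle fills any gap and the z_c terms cancel.
Column A: 2.612×904 + 11.21×2720 + 16.72×2940 + (z_c − 30.542)×3270
Column B: 2.312×0 + 10.23×2790 + x×2910 + (z_c − 2.312 − 10.23 − x)×3270
The z_c×3270 term appears on both sides and cancels. Collect the known terms of each column as K = Σ(ρt)_known − 3270 × (depth of known layers): K_A = 82009.248 − 3270×30.542 = −17863.092; K_B = 28541.7 − 3270×(2.312 + 10.23) = −12470.64.
Balance: K_A = K_B − x×(3270 − 2910), so x = (K_B − K_A)/(3270 − 2910) = 5392.45/360 = 15 km.

15 km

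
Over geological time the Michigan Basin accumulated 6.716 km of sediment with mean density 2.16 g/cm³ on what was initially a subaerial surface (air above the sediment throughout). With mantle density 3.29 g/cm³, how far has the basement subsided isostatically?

Subaerial load: s = t ρ_sed / ρ_m = 6.716 km × 2.16/3.29 = 4.41 km.

4.41 km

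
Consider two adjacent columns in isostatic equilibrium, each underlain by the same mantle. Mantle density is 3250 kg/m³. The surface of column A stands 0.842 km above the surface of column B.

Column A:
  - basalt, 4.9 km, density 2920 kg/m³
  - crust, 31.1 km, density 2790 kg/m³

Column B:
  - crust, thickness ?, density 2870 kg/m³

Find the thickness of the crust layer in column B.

Take the compensation level at the base of the deeper column (depth z_c below the surface of column A) and equate Σ ρ_i t_i down to z_c; mantle fills any gap and the z_c terms cancel.
Column A: 4.9×2920 + 31.1×2790 + (z_c − 36)×3250
Column B: 0.842×0 + x×2870 + (z_c − 0.842 − 0 − x)×3250
The z_c×3250 term appears on both sides and cancels. Collect the known terms of each column as K = Σ(ρt)_known − 3250 × (depth of known layers): K_A = 101077 − 3250×36 = −15923; K_B = 0 − 3250×(0.842 + 0) = −2736.5.
Balance: K_A = K_B − x×(3250 − 2870), so x = (K_B − K_A)/(3250 − 2870) = 13186.5/380 = 34.7 km.

34.7 km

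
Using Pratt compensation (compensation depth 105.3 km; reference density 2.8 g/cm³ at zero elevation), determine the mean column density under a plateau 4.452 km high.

Pratt balance: ρ_ref D = ρ (D + h).
ρ = ρ_ref D/(D + h) = 2.8 × 105.3 km/(105.3 km + 4.452 km) = 2.69 g/cm³.

2.69 g/cm³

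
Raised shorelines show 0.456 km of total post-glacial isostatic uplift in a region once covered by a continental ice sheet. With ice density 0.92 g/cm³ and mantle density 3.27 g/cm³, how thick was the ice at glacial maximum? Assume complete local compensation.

1.62 km

u = t ρ_ice/ρ_m → t = u ρ_m/ρ_ice = 0.456 km × 3.27/0.92 = 1.62 km.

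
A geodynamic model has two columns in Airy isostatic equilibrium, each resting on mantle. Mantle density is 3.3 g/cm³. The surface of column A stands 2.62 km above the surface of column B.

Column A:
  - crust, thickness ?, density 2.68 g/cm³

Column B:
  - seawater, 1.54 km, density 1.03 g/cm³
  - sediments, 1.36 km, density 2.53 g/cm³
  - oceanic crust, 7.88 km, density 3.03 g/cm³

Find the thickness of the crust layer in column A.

Take the compensation level at the base of the deeper column (depth z_c below the surface of column A) and equate Σ ρ_i t_i down to z_c; mantle fills any gap and the z_c terms cancel.
Column A: x×2.68 + (z_c − 0 − x)×3.3
Column B: 2.62×0 + 1.54×1.03 + 1.36×2.53 + 7.88×3.03 + (z_c − 2.62 − 10.78)×3.3
The z_c×3.3 term appears on both sides and cancels. Collect the known terms of each column as K = Σ(ρt)_known − 3.3 × (depth of known layers): K_A = 0 − 3.3×0 = 0; K_B = 28.9034 − 3.3×(2.62 + 10.78) = −15.3166.
Balance: K_A − x×(3.3 − 2.68) = K_B, so x = (K_A − K_B)/(3.3 − 2.68) = 15.3166/0.62 = 24.7 km.

24.7 km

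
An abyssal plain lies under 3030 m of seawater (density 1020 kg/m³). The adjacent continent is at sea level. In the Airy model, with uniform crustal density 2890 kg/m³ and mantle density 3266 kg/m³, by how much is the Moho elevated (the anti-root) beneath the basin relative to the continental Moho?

15100 m

In Airy isostatic equilibrium: replacing crust with seawater at the top is compensated by replacing crust with mantle at the base: d (ρ_c − ρ_w) = a (ρ_m − ρ_c).
a = d (ρ_c − ρ_w)/(ρ_m − ρ_c) = 3030 m × 1870/376 = 15100 m.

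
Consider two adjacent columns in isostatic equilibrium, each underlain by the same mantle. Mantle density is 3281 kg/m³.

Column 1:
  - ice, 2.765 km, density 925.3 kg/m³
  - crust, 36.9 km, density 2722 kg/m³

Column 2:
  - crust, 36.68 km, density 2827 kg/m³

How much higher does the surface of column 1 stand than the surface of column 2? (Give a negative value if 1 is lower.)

3.2 km

For any compensation level in the mantle, the mantle terms cancel and isostasy reduces to e = (Σt_1 − Σt_2) − (Σ(ρt)_1 − Σ(ρt)_2) / ρ_m.
Σt_1 = 39.665 km; Σt_2 = 36.68 km; Σ(ρt)_1 = 103000.254; Σ(ρt)_2 = 103694.36 (in km·kg/m³).
e = (39.665 − 36.68) − (103000.254 − 103694.36) / 3281 = 3.2 km.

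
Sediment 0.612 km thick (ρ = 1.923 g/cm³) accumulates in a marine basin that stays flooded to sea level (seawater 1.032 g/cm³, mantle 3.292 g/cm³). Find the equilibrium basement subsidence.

0.241 km

Submarine loading: the sediment displaces seawater, and the subsidence is in turn flooded, so s (ρ_m − ρ_w) = t (ρ_sed − ρ_w).
s = 0.612 km × (1.923 − 1.032) / (3.292 − 1.032) = 0.241 km.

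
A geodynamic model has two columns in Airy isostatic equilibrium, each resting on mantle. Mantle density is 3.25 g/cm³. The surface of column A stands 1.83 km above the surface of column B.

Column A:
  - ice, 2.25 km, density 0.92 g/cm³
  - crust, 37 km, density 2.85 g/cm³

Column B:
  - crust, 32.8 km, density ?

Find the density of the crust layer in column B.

Take the compensation level at the base of the deeper column (depth z_c below the surface of column A) and equate Σ ρ_i t_i down to z_c; mantle fills any gap and the z_c terms cancel.
Column A: 2.25×0.92 + 37×2.85 + (z_c − 39.25)×3.25
Column B: 1.83×0 + 32.8×ρ + (z_c − 1.83 − 32.8)×3.25
The z_c×3.25 term appears on both sides and cancels. Collect the known terms of each column as K = Σ(ρt)_known − 3.25 × (depth of known layers): K_A = 107.52 − 3.25×39.25 = −20.0425; K_B = 0 − 3.25×(1.83 + 32.8) = −112.5475.
Balance: K_A = K_B + 32.8×ρ, so ρ = (K_A − K_B)/32.8 = 92.505/32.8 = 2.82 g/cm³.

2.82 g/cm³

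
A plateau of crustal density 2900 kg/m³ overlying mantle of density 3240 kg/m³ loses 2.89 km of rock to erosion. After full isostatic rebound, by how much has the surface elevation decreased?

Rebound u = e ρ_c/ρ_m = 2.89 km × 2900/3240 = 2.587 km.
Net surface drop = e − u = 2.89 km − 2.587 km = e (ρ_m − ρ_c)/ρ_m = 0.303 km.

0.303 km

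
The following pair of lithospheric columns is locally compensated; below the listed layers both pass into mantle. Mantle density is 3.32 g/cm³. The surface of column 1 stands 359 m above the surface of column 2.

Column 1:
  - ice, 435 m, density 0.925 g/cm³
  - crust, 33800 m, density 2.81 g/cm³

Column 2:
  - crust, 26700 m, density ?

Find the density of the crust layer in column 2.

2.68 g/cm³

Take the compensation level at the base of the deeper column (depth z_c below the surface of column 1) and equate Σ ρ_i t_i down to z_c; mantle fills any gap and the z_c terms cancel.
Column 1: 435×0.925 + 33800×2.81 + (z_c − 34235)×3.32
Column 2: 359×0 + 26700×ρ + (z_c − 359 − 26700)×3.32
The z_c×3.32 term appears on both sides and cancels. Collect the known terms of each column as K = Σ(ρt)_known − 3.32 × (depth of known layers): K_1 = 95380.375 − 3.32×34235 = −18279.825; K_2 = 0 − 3.32×(359 + 26700) = −89835.88.
Balance: K_1 = K_2 + 26700×ρ, so ρ = (K_1 − K_2)/26700 = 71556.1/26700 = 2.68 g/cm³.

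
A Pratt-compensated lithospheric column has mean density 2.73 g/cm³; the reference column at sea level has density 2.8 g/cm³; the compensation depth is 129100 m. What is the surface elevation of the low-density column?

3310 m

ρ_ref D = ρ (D + h) → h = D (ρ_ref − ρ)/ρ.
h = 129100 m × (2.8 − 2.73)/2.73 = 3310 m.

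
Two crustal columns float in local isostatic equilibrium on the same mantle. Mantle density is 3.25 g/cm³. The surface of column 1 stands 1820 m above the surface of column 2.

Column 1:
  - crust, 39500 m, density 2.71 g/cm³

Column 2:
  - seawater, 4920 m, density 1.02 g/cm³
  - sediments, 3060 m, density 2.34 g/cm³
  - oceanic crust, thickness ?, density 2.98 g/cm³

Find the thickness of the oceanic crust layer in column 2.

Take the compensation level at the base of the deeper column (depth z_c below the surface of column 1) and equate Σ ρ_i t_i down to z_c; mantle fills any gap and the z_c terms cancel.
Column 1: 39500×2.71 + (z_c − 39500)×3.25
Column 2: 1820×0 + 4920×1.02 + 3060×2.34 + x×2.98 + (z_c − 1820 − 7980 − x)×3.25
The z_c×3.25 term appears on both sides and cancels. Collect the known terms of each column as K = Σ(ρt)_known − 3.25 × (depth of known layers): K_1 = 107045 − 3.25×39500 = −21330; K_2 = 12178.8 − 3.25×(1820 + 7980) = −19671.2.
Balance: K_1 = K_2 − x×(3.25 − 2.98), so x = (K_2 − K_1)/(3.25 − 2.98) = 1658.8/0.27 = 6140 m.

6140 m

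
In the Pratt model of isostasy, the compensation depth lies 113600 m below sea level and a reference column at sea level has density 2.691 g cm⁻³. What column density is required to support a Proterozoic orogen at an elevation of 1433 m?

2.66 g cm⁻³

Pratt balance: ρ_ref D = ρ (D + h).
ρ = ρ_ref D/(D + h) = 2.691 × 113600 m/(113600 m + 1433 m) = 2.66 g cm⁻³.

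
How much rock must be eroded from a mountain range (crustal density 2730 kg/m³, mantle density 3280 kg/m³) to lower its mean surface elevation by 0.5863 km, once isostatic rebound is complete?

Net drop Δ = e − u = e − e ρ_c/ρ_m = e (ρ_m − ρ_c)/ρ_m.
e = Δ ρ_m/(ρ_m − ρ_c) = 0.5863 km × 3280/550 = 3.5 km.

3.5 km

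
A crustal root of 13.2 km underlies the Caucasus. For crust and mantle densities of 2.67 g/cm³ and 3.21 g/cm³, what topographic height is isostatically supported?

In Airy isostatic equilibrium: ρ_c h = (ρ_m − ρ_c) r.
h = r (ρ_m − ρ_c) / ρ_c = 13.2 km × (3.21 − 2.67) / 2.67 = 2.67 km.

2.67 km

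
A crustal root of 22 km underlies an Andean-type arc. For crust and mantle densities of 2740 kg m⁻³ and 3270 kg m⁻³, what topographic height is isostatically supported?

By Archimedes' principle applied to the lithosphere: ρ_c h = (ρ_m − ρ_c) r.
h = r (ρ_m − ρ_c) / ρ_c = 22 km × (3270 − 2740) / 2740 = 4.26 km.

4.26 km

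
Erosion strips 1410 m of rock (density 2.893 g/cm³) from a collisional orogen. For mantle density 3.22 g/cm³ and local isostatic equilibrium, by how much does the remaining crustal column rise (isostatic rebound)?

Unloading: uplift u = e ρ_c/ρ_m = 1410 m × 2.893/3.22 = 1270 m.

1270 m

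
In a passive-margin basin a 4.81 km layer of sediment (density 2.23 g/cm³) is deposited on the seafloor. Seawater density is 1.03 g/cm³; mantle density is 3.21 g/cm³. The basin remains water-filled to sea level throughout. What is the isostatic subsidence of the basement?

Submarine loading: the sediment displaces seawater, and the subsidence is in turn flooded, so s (ρ_m − ρ_w) = t (ρ_sed − ρ_w).
s = 4.81 km × (2.23 − 1.03) / (3.21 − 1.03) = 2.65 km.

2.65 km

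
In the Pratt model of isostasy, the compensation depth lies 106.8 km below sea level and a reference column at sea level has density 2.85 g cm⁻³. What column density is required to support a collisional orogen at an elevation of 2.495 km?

Pratt balance: ρ_ref D = ρ (D + h).
ρ = ρ_ref D/(D + h) = 2.85 × 106.8 km/(106.8 km + 2.495 km) = 2.78 g cm⁻³.

2.78 g cm⁻³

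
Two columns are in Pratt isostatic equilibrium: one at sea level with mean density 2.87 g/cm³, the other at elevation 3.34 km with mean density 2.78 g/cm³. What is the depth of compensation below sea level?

ρ_ref D = ρ (D + h) → D (ρ_ref − ρ) = ρ h.
D = ρ h/(ρ_ref − ρ) = 2.78 × 3.34 km/(2.87 − 2.78) = 103 km.

103 km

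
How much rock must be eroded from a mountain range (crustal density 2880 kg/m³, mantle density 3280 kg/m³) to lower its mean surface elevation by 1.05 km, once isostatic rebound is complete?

Net drop Δ = e − u = e − e ρ_c/ρ_m = e (ρ_m − ρ_c)/ρ_m.
e = Δ ρ_m/(ρ_m − ρ_c) = 1.05 km × 3280/400 = 8.61 km.

8.61 km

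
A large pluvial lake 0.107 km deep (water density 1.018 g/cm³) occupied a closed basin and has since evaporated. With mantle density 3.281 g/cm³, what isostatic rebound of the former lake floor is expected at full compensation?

u = d ρ_w/ρ_m = 0.107 km × 1.018/3.281 = 0.0332 km.

0.0332 km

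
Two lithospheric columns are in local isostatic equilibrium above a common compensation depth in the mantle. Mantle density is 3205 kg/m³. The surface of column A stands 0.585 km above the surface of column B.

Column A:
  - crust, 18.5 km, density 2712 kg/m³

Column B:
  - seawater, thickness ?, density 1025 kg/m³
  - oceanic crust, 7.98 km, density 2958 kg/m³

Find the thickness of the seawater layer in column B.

Take the compensation level at the base of the deeper column (depth z_c below the surface of column A) and equate Σ ρ_i t_i down to z_c; mantle fills any gap and the z_c terms cancel.
Column A: 18.5×2712 + (z_c − 18.5)×3205
Column B: 0.585×0 + x×1025 + 7.98×2958 + (z_c − 0.585 − 7.98 − x)×3205
The z_c×3205 term appears on both sides and cancels. Collect the known terms of each column as K = Σ(ρt)_known − 3205 × (depth of known layers): K_A = 50172 − 3205×18.5 = −9120.5; K_B = 23604.84 − 3205×(0.585 + 7.98) = −3845.985.
Balance: K_A = K_B − x×(3205 − 1025), so x = (K_B − K_A)/(3205 − 1025) = 5274.52/2180 = 2.42 km.

2.42 km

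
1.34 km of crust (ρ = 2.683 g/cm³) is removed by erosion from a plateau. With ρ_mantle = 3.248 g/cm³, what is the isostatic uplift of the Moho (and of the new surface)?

1.11 km

Unloading: uplift u = e ρ_c/ρ_m = 1.34 km × 2.683/3.248 = 1.11 km.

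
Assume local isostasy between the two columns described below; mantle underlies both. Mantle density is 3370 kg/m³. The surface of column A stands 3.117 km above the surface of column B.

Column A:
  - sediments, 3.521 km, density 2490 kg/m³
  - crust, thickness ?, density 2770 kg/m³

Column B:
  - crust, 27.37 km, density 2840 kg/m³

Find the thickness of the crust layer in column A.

36.5 km

Take the compensation level at the base of the deeper column (depth z_c below the surface of column A) and equate Σ ρ_i t_i down to z_c; mantle fills any gap and the z_c terms cancel.
Column A: 3.521×2490 + x×2770 + (z_c − 3.521 − x)×3370
Column B: 3.117×0 + 27.37×2840 + (z_c − 3.117 − 27.37)×3370
The z_c×3370 term appears on both sides and cancels. Collect the known terms of each column as K = Σ(ρt)_known − 3370 × (depth of known layers): K_A = 8767.29 − 3370×3.521 = −3098.48; K_B = 77730.8 − 3370×(3.117 + 27.37) = −25010.39.
Balance: K_A − x×(3370 − 2770) = K_B, so x = (K_A − K_B)/(3370 − 2770) = 21911.9/600 = 36.5 km.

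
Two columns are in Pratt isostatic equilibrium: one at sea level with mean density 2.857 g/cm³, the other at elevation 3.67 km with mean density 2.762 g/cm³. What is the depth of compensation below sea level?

ρ_ref D = ρ (D + h) → D (ρ_ref − ρ) = ρ h.
D = ρ h/(ρ_ref − ρ) = 2.762 × 3.67 km/(2.857 − 2.762) = 107 km.

107 km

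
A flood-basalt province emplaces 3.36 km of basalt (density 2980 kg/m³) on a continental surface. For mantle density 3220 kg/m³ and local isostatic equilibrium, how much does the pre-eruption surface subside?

3.11 km

Subaerial loading: s = t ρ_load / ρ_m.
s = 3.36 km × 2980/3220 = 3.11 km.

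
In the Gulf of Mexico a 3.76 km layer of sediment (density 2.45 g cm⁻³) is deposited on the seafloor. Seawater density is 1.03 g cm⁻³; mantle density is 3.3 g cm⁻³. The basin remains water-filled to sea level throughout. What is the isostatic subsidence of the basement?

2.35 km

Submarine loading: the sediment displaces seawater, and the subsidence is in turn flooded, so s (ρ_m − ρ_w) = t (ρ_sed − ρ_w).
s = 3.76 km × (2.45 − 1.03) / (3.3 − 1.03) = 2.35 km.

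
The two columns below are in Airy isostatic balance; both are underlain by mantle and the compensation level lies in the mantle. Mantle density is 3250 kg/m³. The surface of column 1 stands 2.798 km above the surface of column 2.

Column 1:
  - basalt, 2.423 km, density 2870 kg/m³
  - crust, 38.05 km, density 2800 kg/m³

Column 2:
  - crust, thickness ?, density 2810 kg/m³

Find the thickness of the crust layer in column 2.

Take the compensation level at the base of the deeper column (depth z_c below the surface of column 1) and equate Σ ρ_i t_i down to z_c; mantle fills any gap and the z_c terms cancel.
Column 1: 2.423×2870 + 38.05×2800 + (z_c − 40.473)×3250
Column 2: 2.798×0 + x×2810 + (z_c − 2.798 − 0 − x)×3250
The z_c×3250 term appears on both sides and cancels. Collect the known terms of each column as K = Σ(ρt)_known − 3250 × (depth of known layers): K_1 = 113494.01 − 3250×40.473 = −18043.24; K_2 = 0 − 3250×(2.798 + 0) = −9093.5.
Balance: K_1 = K_2 − x×(3250 − 2810), so x = (K_2 − K_1)/(3250 − 2810) = 8949.74/440 = 20.3 km.

20.3 km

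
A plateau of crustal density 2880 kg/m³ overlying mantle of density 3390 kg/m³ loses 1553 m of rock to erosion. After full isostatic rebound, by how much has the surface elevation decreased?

234 m

Rebound u = e ρ_c/ρ_m = 1553 m × 2880/3390 = 1319 m.
Net surface drop = e − u = 1553 m − 1319 m = e (ρ_m − ρ_c)/ρ_m = 234 m.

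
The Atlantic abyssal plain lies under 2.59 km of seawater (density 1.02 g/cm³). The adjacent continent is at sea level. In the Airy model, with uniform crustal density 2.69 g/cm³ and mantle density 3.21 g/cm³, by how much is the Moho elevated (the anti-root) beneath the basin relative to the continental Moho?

8.32 km

Equating mass per unit area of the two columns: replacing crust with seawater at the top is compensated by replacing crust with mantle at the base: d (ρ_c − ρ_w) = a (ρ_m − ρ_c).
a = d (ρ_c − ρ_w)/(ρ_m − ρ_c) = 2.59 km × 1.67/0.52 = 8.32 km.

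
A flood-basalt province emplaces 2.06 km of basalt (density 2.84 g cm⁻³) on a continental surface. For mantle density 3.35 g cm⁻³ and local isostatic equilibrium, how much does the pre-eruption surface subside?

Subaerial loading: s = t ρ_load / ρ_m.
s = 2.06 km × 2.84/3.35 = 1.75 km.

1.75 km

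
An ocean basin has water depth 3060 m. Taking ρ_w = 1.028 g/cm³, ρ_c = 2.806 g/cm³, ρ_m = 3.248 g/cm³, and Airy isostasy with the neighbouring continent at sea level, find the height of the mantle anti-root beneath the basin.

In Airy isostatic equilibrium: replacing crust with seawater at the top is compensated by replacing crust with mantle at the base: d (ρ_c − ρ_w) = a (ρ_m − ρ_c).
a = d (ρ_c − ρ_w)/(ρ_m − ρ_c) = 3060 m × 1.778/0.442 = 12300 m.

12300 m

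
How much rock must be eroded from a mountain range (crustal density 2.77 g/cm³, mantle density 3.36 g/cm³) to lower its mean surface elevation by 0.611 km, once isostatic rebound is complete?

Net drop Δ = e − u = e − e ρ_c/ρ_m = e (ρ_m − ρ_c)/ρ_m.
e = Δ ρ_m/(ρ_m − ρ_c) = 0.611 km × 3.36/0.59 = 3.48 km.

3.48 km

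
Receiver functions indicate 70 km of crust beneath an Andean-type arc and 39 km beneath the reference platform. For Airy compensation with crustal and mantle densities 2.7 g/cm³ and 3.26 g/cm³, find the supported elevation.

5.33 km

Excess crust Δ = 70 km − 39 km = 31 km, split between elevation h and root r with h + r = Δ.
Airy balance ρ_c h = (ρ_m − ρ_c) r gives r = h ρ_c/(ρ_m − ρ_c), so h (1 + ρ_c/(ρ_m − ρ_c)) = Δ, i.e. h = Δ (ρ_m − ρ_c)/ρ_m.
h = 31 km × 0.56/3.26 = 5.33 km.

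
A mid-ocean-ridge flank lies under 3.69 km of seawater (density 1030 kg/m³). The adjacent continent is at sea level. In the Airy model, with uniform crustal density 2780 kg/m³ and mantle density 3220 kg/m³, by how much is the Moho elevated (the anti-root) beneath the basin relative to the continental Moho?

Equating mass per unit area of the two columns: replacing crust with seawater at the top is compensated by replacing crust with mantle at the base: d (ρ_c − ρ_w) = a (ρ_m − ρ_c).
a = d (ρ_c − ρ_w)/(ρ_m − ρ_c) = 3.69 km × 1750/440 = 14.7 km.

14.7 km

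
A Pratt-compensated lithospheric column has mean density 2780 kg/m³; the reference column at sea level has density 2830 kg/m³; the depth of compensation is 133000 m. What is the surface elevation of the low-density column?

2390 m

ρ_ref D = ρ (D + h) → h = D (ρ_ref − ρ)/ρ.
h = 133000 m × (2830 − 2780)/2780 = 2390 m.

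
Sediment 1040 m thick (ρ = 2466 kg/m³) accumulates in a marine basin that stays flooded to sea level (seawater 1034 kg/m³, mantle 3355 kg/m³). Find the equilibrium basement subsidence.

642 m

Submarine loading: the sediment displaces seawater, and the subsidence is in turn flooded, so s (ρ_m − ρ_w) = t (ρ_sed − ρ_w).
s = 1040 m × (2466 − 1034) / (3355 − 1034) = 642 m.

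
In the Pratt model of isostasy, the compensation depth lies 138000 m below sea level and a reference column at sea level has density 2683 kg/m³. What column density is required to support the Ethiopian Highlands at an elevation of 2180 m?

2640 kg/m³

Pratt balance: ρ_ref D = ρ (D + h).
ρ = ρ_ref D/(D + h) = 2683 × 138000 m/(138000 m + 2180 m) = 2640 kg/m³.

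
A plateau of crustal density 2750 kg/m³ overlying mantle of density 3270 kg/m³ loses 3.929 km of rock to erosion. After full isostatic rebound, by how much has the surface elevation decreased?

Rebound u = e ρ_c/ρ_m = 3.929 km × 2750/3270 = 3.304 km.
Net surface drop = e − u = 3.929 km − 3.304 km = e (ρ_m − ρ_c)/ρ_m = 0.625 km.

0.625 km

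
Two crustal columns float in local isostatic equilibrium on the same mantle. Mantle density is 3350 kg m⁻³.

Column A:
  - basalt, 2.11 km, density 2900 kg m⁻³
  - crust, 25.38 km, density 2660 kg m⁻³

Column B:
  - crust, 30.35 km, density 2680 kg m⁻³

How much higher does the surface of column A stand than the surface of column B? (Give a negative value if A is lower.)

−0.559 km

For any compensation level in the mantle, the mantle terms cancel and isostasy reduces to e = (Σt_A − Σt_B) − (Σ(ρt)_A − Σ(ρt)_B) / ρ_m.
Σt_A = 27.49 km; Σt_B = 30.35 km; Σ(ρt)_A = 73629.8; Σ(ρt)_B = 81338 (in km·kg m⁻³).
e = (27.49 − 30.35) − (73629.8 − 81338) / 3350 = −0.559 km.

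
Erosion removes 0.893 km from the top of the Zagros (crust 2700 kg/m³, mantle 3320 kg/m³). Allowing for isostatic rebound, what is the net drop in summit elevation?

0.167 km

Rebound u = e ρ_c/ρ_m = 0.893 km × 2700/3320 = 0.7262 km.
Net surface drop = e − u = 0.893 km − 0.7262 km = e (ρ_m − ρ_c)/ρ_m = 0.167 km.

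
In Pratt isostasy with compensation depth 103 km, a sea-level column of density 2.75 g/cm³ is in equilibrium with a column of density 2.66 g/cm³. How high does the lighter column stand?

ρ_ref D = ρ (D + h) → h = D (ρ_ref − ρ)/ρ.
h = 103 km × (2.75 − 2.66)/2.66 = 3.48 km.

3.48 km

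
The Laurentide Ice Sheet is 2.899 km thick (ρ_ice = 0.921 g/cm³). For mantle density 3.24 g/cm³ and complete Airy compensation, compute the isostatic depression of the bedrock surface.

0.824 km

In Airy isostatic equilibrium: the ice load ρ_ice t is balanced by mantle displaced below, ρ_m s.
s = t ρ_ice / ρ_m = 2.899 km × 0.921/3.24 = 0.824 km.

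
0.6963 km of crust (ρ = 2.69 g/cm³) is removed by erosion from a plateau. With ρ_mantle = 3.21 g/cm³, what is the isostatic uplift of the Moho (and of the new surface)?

Unloading: uplift u = e ρ_c/ρ_m = 0.6963 km × 2.69/3.21 = 0.584 km.

0.584 km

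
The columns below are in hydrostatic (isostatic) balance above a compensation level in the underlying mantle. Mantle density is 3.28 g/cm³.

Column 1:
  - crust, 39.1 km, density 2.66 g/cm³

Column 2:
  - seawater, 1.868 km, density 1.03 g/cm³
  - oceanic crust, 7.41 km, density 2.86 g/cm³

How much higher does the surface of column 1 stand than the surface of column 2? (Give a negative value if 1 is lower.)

For any compensation level in the mantle, the mantle terms cancel and isostasy reduces to e = (Σt_1 − Σt_2) − (Σ(ρt)_1 − Σ(ρt)_2) / ρ_m.
Σt_1 = 39.1 km; Σt_2 = 9.278 km; Σ(ρt)_1 = 104.006; Σ(ρt)_2 = 23.11664 (in km·g/cm³).
e = (39.1 − 9.278) − (104.006 − 23.11664) / 3.28 = 5.16 km.

5.16 km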